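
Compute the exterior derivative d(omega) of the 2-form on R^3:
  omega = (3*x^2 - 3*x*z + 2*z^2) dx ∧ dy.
d(omega) = (-3*x + 4*z) dx ∧ dy ∧ dz

For a 2-form omega = sum_{i<j} g_{ij} dx_i ∧ dx_j, the exterior derivative is
  d(omega) = sum_{i<j} d(g_{ij}) ∧ dx_i ∧ dx_j = sum_{i<j, k} (∂g_{ij}/∂x_k) dx_k ∧ dx_i ∧ dx_j.
Expand each term, using dx_k ∧ dx_i ∧ dx_j = sgn(permutation) dx_{(a)} ∧ dx_{(b)} ∧ dx_{(c)} with (a < b < c) sorted:
  d(3*x^2 - 3*x*z + 2*z^2) includes (∂/∂z)(3*x^2 - 3*x*z + 2*z^2) dz = (-3*x + 4*z) dz, which multiplied by dx ∧ dy gives (-3*x + 4*z) dx ∧ dy ∧ dz
Collecting like 3-forms: d(omega) = (-3*x + 4*z) dx ∧ dy ∧ dz.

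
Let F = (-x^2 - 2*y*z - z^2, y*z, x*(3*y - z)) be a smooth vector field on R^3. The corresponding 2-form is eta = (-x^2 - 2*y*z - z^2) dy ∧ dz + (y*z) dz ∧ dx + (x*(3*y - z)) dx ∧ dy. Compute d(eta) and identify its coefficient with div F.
d(eta) = (-3*x + z) dx ∧ dy ∧ dz; div F = -3*x + z

For a 2-form in R^3 of the form above, applying d gives a 3-form with coefficient ∂P/∂x + ∂Q/∂y + ∂R/∂z:
  ∂P/∂x = -2*x
  ∂Q/∂y = z
  ∂R/∂z = -x
Sum = -3*x + z, which is exactly div F.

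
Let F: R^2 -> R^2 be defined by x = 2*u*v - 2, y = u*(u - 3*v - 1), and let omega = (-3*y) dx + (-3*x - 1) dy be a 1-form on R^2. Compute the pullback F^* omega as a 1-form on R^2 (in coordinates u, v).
F^* omega = (-18*u^2*v + 36*u*v^2 + 12*u*v + 10*u - 15*v - 5) du + (3*u*(-2*u^2 + 12*u*v + 2*u - 5)) dv

Using F^*(f dg) = (f ∘ F) d(g ∘ F), substitute each coordinate x_i by F_i(u, v) in f_i, and replace dx_i by d F_i = (∂F_i/∂u) du + (∂F_i/∂v) dv.
  For the x component: f_1(F) = 3*u*(-u + 3*v + 1); d F_1 = (2*v) du + (2*u) dv
  For the y component: f_2(F) = -6*u*v + 5; d F_2 = (2*u - 3*v - 1) du + (-3*u) dv
Combining and collecting du, dv coefficients:
  coeff of du: -18*u^2*v + 36*u*v^2 + 12*u*v + 10*u - 15*v - 5
  coeff of dv: 3*u*(-2*u^2 + 12*u*v + 2*u - 5)
F^* omega = (-18*u^2*v + 36*u*v^2 + 12*u*v + 10*u - 15*v - 5) du + (3*u*(-2*u^2 + 12*u*v + 2*u - 5)) dv.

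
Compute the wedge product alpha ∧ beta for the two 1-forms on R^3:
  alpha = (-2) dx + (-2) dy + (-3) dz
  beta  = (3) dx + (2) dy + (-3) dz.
alpha ∧ beta = (2) dx ∧ dy + (15) dx ∧ dz + (12) dy ∧ dz

Distribute the wedge, using dx_i ∧ dx_j = -dx_j ∧ dx_i and dx_i ∧ dx_i = 0. For each pair (i, j) with i < j, the coefficient of dx_i ∧ dx_j in alpha ∧ beta is (alpha_i * beta_j - alpha_j * beta_i). Collecting: alpha ∧ beta = (2) dx ∧ dy + (15) dx ∧ dz + (12) dy ∧ dz.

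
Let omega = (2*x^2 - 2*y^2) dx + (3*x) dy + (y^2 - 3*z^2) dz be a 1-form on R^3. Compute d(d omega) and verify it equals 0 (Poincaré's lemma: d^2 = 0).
d(d omega) = 0

Step 1: d omega = sum_{i<j} (∂f_j/∂x_i - ∂f_i/∂x_j) dx_i ∧ dx_j:
  coeff of dx ∧ dy: 4*y + 3
  coeff of dx ∧ dz: 0
  coeff of dy ∧ dz: 2*y
Step 2: Apply d again to each 2-form coefficient. The only possible 3-form in R^3 is dx ∧ dy ∧ dz, with coefficient
  ∂(coeff of dy∧dz)/∂x - ∂(coeff of dx∧dz)/∂y + ∂(coeff of dx∧dy)/∂z
  = ∂/∂x (2*y) - ∂/∂y (0) + ∂/∂z (4*y + 3).
Each of these terms simplifies to sums of mixed partials that cancel in pairs. The result is 0 (by equality of mixed partials for smooth functions — Schwarz / Clairaut).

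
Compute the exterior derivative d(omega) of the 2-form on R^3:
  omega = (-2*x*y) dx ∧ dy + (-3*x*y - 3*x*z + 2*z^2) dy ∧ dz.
d(omega) = (-3*y - 3*z) dx ∧ dy ∧ dz

For a 2-form omega = sum_{i<j} g_{ij} dx_i ∧ dx_j, the exterior derivative is
  d(omega) = sum_{i<j} d(g_{ij}) ∧ dx_i ∧ dx_j = sum_{i<j, k} (∂g_{ij}/∂x_k) dx_k ∧ dx_i ∧ dx_j.
Expand each term, using dx_k ∧ dx_i ∧ dx_j = sgn(permutation) dx_{(a)} ∧ dx_{(b)} ∧ dx_{(c)} with (a < b < c) sorted:
  d(-3*x*y - 3*x*z + 2*z^2) includes (∂/∂x)(-3*x*y - 3*x*z + 2*z^2) dx = (-3*y - 3*z) dx, which multiplied by dy ∧ dz gives (-3*y - 3*z) dx ∧ dy ∧ dz
Collecting like 3-forms: d(omega) = (-3*y - 3*z) dx ∧ dy ∧ dz.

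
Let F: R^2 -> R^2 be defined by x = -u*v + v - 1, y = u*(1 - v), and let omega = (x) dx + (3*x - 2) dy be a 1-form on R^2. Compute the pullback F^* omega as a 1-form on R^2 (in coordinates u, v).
F^* omega = (4*u*v^2 - 3*u*v - 4*v^2 + 9*v - 5) du + (4*u^2*v - 5*u*v + 6*u + v - 1) dv

Using F^*(f dg) = (f ∘ F) d(g ∘ F), substitute each coordinate x_i by F_i(u, v) in f_i, and replace dx_i by d F_i = (∂F_i/∂u) du + (∂F_i/∂v) dv.
  For the x component: f_1(F) = -u*v + v - 1; d F_1 = (-v) du + (1 - u) dv
  For the y component: f_2(F) = -3*u*v + 3*v - 5; d F_2 = (1 - v) du + (-u) dv
Combining and collecting du, dv coefficients:
  coeff of du: 4*u*v^2 - 3*u*v - 4*v^2 + 9*v - 5
  coeff of dv: 4*u^2*v - 5*u*v + 6*u + v - 1
F^* omega = (4*u*v^2 - 3*u*v - 4*v^2 + 9*v - 5) du + (4*u^2*v - 5*u*v + 6*u + v - 1) dv.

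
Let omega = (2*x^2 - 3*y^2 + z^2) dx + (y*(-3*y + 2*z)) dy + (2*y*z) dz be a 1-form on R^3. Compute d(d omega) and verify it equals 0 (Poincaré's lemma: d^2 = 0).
d(d omega) = 0

Step 1: d omega = sum_{i<j} (∂f_j/∂x_i - ∂f_i/∂x_j) dx_i ∧ dx_j:
  coeff of dx ∧ dy: 6*y
  coeff of dx ∧ dz: -2*z
  coeff of dy ∧ dz: -2*y + 2*z
Step 2: Apply d again to each 2-form coefficient. The only possible 3-form in R^3 is dx ∧ dy ∧ dz, with coefficient
  ∂(coeff of dy∧dz)/∂x - ∂(coeff of dx∧dz)/∂y + ∂(coeff of dx∧dy)/∂z
  = ∂/∂x (-2*y + 2*z) - ∂/∂y (-2*z) + ∂/∂z (6*y).
Each of these terms simplifies to sums of mixed partials that cancel in pairs. The result is 0 (by equality of mixed partials for smooth functions — Schwarz / Clairaut).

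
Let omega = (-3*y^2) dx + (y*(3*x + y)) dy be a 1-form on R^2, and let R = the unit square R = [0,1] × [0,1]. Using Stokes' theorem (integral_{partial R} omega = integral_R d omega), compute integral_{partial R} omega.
integral_(partial R) omega = 9/2

Stokes: integral_partial_R omega = integral_R d omega with d omega = (∂Q/∂x - ∂P/∂y) dx ∧ dy.
  ∂Q/∂x = 3*y
  ∂P/∂y = -6*y
  integrand = ∂Q/∂x - ∂P/∂y = 9*y.
Integrating over R: integral_0^1 integral_0^1 (9*y) dx dy = 9/2.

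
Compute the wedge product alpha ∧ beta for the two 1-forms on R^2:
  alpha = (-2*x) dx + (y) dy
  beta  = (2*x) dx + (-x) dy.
alpha ∧ beta = (2*x*(x - y)) dx ∧ dy

Distribute the wedge, using dx_i ∧ dx_j = -dx_j ∧ dx_i and dx_i ∧ dx_i = 0. For each pair (i, j) with i < j, the coefficient of dx_i ∧ dx_j in alpha ∧ beta is (alpha_i * beta_j - alpha_j * beta_i). Collecting: alpha ∧ beta = (2*x*(x - y)) dx ∧ dy.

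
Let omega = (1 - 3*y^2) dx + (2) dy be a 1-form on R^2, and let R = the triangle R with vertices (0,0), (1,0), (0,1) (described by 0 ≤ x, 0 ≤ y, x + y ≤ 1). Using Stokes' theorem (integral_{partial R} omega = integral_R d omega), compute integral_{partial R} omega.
integral_(partial R) omega = 1

Stokes: integral_partial_R omega = integral_R d omega with d omega = (∂Q/∂x - ∂P/∂y) dx ∧ dy.
  ∂Q/∂x = 0
  ∂P/∂y = -6*y
  integrand = ∂Q/∂x - ∂P/∂y = 6*y.
Integrating over R: integral_0^1 integral_0^{1-x} (6*y) dy dx = 1.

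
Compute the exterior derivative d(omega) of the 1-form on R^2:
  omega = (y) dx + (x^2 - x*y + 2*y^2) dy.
d(omega) = (2*x - y - 1) dx ∧ dy

For a 1-form omega = sum_i f_i dx_i, the exterior derivative is
  d(omega) = sum_{i < j} (∂f_j/∂x_i - ∂f_i/∂x_j) dx_i ∧ dx_j.
  coefficient of dx ∧ dy: ∂f_2/∂x - ∂f_1/∂y = ∂(x^2 - x*y + 2*y^2)/∂x - ∂(y)/∂y = 2*x - y - 1
Assembling: d(omega) = (2*x - y - 1) dx ∧ dy.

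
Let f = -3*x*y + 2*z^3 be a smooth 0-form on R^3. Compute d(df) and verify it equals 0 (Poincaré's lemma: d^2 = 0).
d(df) = 0

Step 1: df = sum_i (∂f/∂x_i) dx_i = (-3*y) dx + (-3*x) dy + (6*z^2) dz.
Step 2: Apply d again. Using the 1-form formula, the coefficient of dx ∧ dy in d(df) is ∂^2 f/∂x ∂y - ∂^2 f/∂y ∂x = (-3) - (-3) = 0 (equality of mixed partials for smooth f).
Similarly for dx ∧ dz and dy ∧ dz — all coefficients vanish. So d(df) = 0.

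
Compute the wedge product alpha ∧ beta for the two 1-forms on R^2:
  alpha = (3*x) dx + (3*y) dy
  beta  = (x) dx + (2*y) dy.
alpha ∧ beta = (3*x*y) dx ∧ dy

Distribute the wedge, using dx_i ∧ dx_j = -dx_j ∧ dx_i and dx_i ∧ dx_i = 0. For each pair (i, j) with i < j, the coefficient of dx_i ∧ dx_j in alpha ∧ beta is (alpha_i * beta_j - alpha_j * beta_i). Collecting: alpha ∧ beta = (3*x*y) dx ∧ dy.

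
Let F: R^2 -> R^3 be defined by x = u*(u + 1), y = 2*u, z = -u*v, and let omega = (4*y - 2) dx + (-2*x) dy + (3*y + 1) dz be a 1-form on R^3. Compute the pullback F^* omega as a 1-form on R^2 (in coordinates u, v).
F^* omega = (12*u^2 - 6*u*v - v - 2) du + (u*(-6*u - 1)) dv

Using F^*(f dg) = (f ∘ F) d(g ∘ F), substitute each coordinate x_i by F_i(u, v) in f_i, and replace dx_i by d F_i = (∂F_i/∂u) du + (∂F_i/∂v) dv.
  For the x component: f_1(F) = 8*u - 2; d F_1 = (2*u + 1) du + (0) dv
  For the y component: f_2(F) = 2*u*(-u - 1); d F_2 = (2) du + (0) dv
  For the z component: f_3(F) = 6*u + 1; d F_3 = (-v) du + (-u) dv
Combining and collecting du, dv coefficients:
  coeff of du: 12*u^2 - 6*u*v - v - 2
  coeff of dv: u*(-6*u - 1)
F^* omega = (12*u^2 - 6*u*v - v - 2) du + (u*(-6*u - 1)) dv.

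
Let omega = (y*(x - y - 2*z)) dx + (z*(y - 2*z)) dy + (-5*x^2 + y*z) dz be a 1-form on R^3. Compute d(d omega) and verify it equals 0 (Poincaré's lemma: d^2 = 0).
d(d omega) = 0

Step 1: d omega = sum_{i<j} (∂f_j/∂x_i - ∂f_i/∂x_j) dx_i ∧ dx_j:
  coeff of dx ∧ dy: -x + 2*y + 2*z
  coeff of dx ∧ dz: -10*x + 2*y
  coeff of dy ∧ dz: -y + 5*z
Step 2: Apply d again to each 2-form coefficient. The only possible 3-form in R^3 is dx ∧ dy ∧ dz, with coefficient
  ∂(coeff of dy∧dz)/∂x - ∂(coeff of dx∧dz)/∂y + ∂(coeff of dx∧dy)/∂z
  = ∂/∂x (-y + 5*z) - ∂/∂y (-10*x + 2*y) + ∂/∂z (-x + 2*y + 2*z).
Each of these terms simplifies to sums of mixed partials that cancel in pairs. The result is 0 (by equality of mixed partials for smooth functions — Schwarz / Clairaut).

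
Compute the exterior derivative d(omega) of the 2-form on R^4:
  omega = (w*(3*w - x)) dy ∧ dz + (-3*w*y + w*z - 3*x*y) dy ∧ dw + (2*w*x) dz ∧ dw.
d(omega) = (-w) dx ∧ dy ∧ dz + (5*w - x) dy ∧ dz ∧ dw + (-3*y) dx ∧ dy ∧ dw + (2*w) dx ∧ dz ∧ dw

For a 2-form omega = sum_{i<j} g_{ij} dx_i ∧ dx_j, the exterior derivative is
  d(omega) = sum_{i<j} d(g_{ij}) ∧ dx_i ∧ dx_j = sum_{i<j, k} (∂g_{ij}/∂x_k) dx_k ∧ dx_i ∧ dx_j.
Expand each term, using dx_k ∧ dx_i ∧ dx_j = sgn(permutation) dx_{(a)} ∧ dx_{(b)} ∧ dx_{(c)} with (a < b < c) sorted:
  d(w*(3*w - x)) includes (∂/∂x)(w*(3*w - x)) dx = (-w) dx, which multiplied by dy ∧ dz gives (-w) dx ∧ dy ∧ dz
  d(w*(3*w - x)) includes (∂/∂w)(w*(3*w - x)) dw = (6*w - x) dw, which multiplied by dy ∧ dz gives (6*w - x) dy ∧ dz ∧ dw
  d(-3*w*y + w*z - 3*x*y) includes (∂/∂x)(-3*w*y + w*z - 3*x*y) dx = (-3*y) dx, which multiplied by dy ∧ dw gives (-3*y) dx ∧ dy ∧ dw
  d(-3*w*y + w*z - 3*x*y) includes (∂/∂z)(-3*w*y + w*z - 3*x*y) dz = (w) dz, which multiplied by dy ∧ dw gives (-w) dy ∧ dz ∧ dw
  d(2*w*x) includes (∂/∂x)(2*w*x) dx = (2*w) dx, which multiplied by dz ∧ dw gives (2*w) dx ∧ dz ∧ dw
Collecting like 3-forms: d(omega) = (-w) dx ∧ dy ∧ dz + (5*w - x) dy ∧ dz ∧ dw + (-3*y) dx ∧ dy ∧ dw + (2*w) dx ∧ dz ∧ dw.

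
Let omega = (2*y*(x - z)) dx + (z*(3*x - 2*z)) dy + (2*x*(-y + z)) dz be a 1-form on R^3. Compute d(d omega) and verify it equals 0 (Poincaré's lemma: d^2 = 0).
d(d omega) = 0

Step 1: d omega = sum_{i<j} (∂f_j/∂x_i - ∂f_i/∂x_j) dx_i ∧ dx_j:
  coeff of dx ∧ dy: -2*x + 5*z
  coeff of dx ∧ dz: 2*z
  coeff of dy ∧ dz: -5*x + 4*z
Step 2: Apply d again to each 2-form coefficient. The only possible 3-form in R^3 is dx ∧ dy ∧ dz, with coefficient
  ∂(coeff of dy∧dz)/∂x - ∂(coeff of dx∧dz)/∂y + ∂(coeff of dx∧dy)/∂z
  = ∂/∂x (-5*x + 4*z) - ∂/∂y (2*z) + ∂/∂z (-2*x + 5*z).
Each of these terms simplifies to sums of mixed partials that cancel in pairs. The result is 0 (by equality of mixed partials for smooth functions — Schwarz / Clairaut).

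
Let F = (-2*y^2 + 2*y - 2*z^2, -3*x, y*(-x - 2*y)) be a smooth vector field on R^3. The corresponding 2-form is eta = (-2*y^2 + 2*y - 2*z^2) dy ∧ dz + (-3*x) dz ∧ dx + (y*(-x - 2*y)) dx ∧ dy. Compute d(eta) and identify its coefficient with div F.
d(eta) = (0) dx ∧ dy ∧ dz; div F = 0

For a 2-form in R^3 of the form above, applying d gives a 3-form with coefficient ∂P/∂x + ∂Q/∂y + ∂R/∂z:
  ∂P/∂x = 0
  ∂Q/∂y = 0
  ∂R/∂z = 0
Sum = 0, which is exactly div F.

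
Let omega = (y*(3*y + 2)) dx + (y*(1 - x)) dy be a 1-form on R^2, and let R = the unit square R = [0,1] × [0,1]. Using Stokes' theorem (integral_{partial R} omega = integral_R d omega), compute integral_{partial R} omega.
integral_(partial R) omega = -11/2

Stokes: integral_partial_R omega = integral_R d omega with d omega = (∂Q/∂x - ∂P/∂y) dx ∧ dy.
  ∂Q/∂x = -y
  ∂P/∂y = 6*y + 2
  integrand = ∂Q/∂x - ∂P/∂y = -7*y - 2.
Integrating over R: integral_0^1 integral_0^1 (-7*y - 2) dx dy = -11/2.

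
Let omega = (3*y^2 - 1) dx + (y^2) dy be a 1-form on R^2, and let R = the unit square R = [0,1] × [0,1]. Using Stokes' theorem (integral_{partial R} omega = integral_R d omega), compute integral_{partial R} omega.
integral_(partial R) omega = -3

Stokes: integral_partial_R omega = integral_R d omega with d omega = (∂Q/∂x - ∂P/∂y) dx ∧ dy.
  ∂Q/∂x = 0
  ∂P/∂y = 6*y
  integrand = ∂Q/∂x - ∂P/∂y = -6*y.
Integrating over R: integral_0^1 integral_0^1 (-6*y) dx dy = -3.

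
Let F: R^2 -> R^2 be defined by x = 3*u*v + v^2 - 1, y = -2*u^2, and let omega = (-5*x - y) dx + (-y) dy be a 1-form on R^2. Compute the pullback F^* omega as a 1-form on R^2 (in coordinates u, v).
F^* omega = (-8*u^3 + 6*u^2*v - 45*u*v^2 - 15*v^3 + 15*v) du + (6*u^3 - 41*u^2*v - 45*u*v^2 + 15*u - 10*v^3 + 10*v) dv

Using F^*(f dg) = (f ∘ F) d(g ∘ F), substitute each coordinate x_i by F_i(u, v) in f_i, and replace dx_i by d F_i = (∂F_i/∂u) du + (∂F_i/∂v) dv.
  For the x component: f_1(F) = 2*u^2 - 15*u*v - 5*v^2 + 5; d F_1 = (3*v) du + (3*u + 2*v) dv
  For the y component: f_2(F) = 2*u^2; d F_2 = (-4*u) du + (0) dv
Combining and collecting du, dv coefficients:
  coeff of du: -8*u^3 + 6*u^2*v - 45*u*v^2 - 15*v^3 + 15*v
  coeff of dv: 6*u^3 - 41*u^2*v - 45*u*v^2 + 15*u - 10*v^3 + 10*v
F^* omega = (-8*u^3 + 6*u^2*v - 45*u*v^2 - 15*v^3 + 15*v) du + (6*u^3 - 41*u^2*v - 45*u*v^2 + 15*u - 10*v^3 + 10*v) dv.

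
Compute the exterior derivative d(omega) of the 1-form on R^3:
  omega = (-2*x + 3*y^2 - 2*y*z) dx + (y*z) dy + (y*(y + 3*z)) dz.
d(omega) = (-6*y + 2*z) dx ∧ dy + (2*y) dx ∧ dz + (y + 3*z) dy ∧ dz

For a 1-form omega = sum_i f_i dx_i, the exterior derivative is
  d(omega) = sum_{i < j} (∂f_j/∂x_i - ∂f_i/∂x_j) dx_i ∧ dx_j.
  coefficient of dx ∧ dy: ∂f_2/∂x - ∂f_1/∂y = ∂(y*z)/∂x - ∂(-2*x + 3*y^2 - 2*y*z)/∂y = -6*y + 2*z
  coefficient of dx ∧ dz: ∂f_3/∂x - ∂f_1/∂z = ∂(y*(y + 3*z))/∂x - ∂(-2*x + 3*y^2 - 2*y*z)/∂z = 2*y
  coefficient of dy ∧ dz: ∂f_3/∂y - ∂f_2/∂z = ∂(y*(y + 3*z))/∂y - ∂(y*z)/∂z = y + 3*z
Assembling: d(omega) = (-6*y + 2*z) dx ∧ dy + (2*y) dx ∧ dz + (y + 3*z) dy ∧ dz.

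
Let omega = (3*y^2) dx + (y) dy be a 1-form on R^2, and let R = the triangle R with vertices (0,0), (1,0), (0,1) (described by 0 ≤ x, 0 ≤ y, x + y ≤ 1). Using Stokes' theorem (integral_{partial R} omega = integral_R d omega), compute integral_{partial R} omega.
integral_(partial R) omega = -1

Stokes: integral_partial_R omega = integral_R d omega with d omega = (∂Q/∂x - ∂P/∂y) dx ∧ dy.
  ∂Q/∂x = 0
  ∂P/∂y = 6*y
  integrand = ∂Q/∂x - ∂P/∂y = -6*y.
Integrating over R: integral_0^1 integral_0^{1-x} (-6*y) dy dx = -1.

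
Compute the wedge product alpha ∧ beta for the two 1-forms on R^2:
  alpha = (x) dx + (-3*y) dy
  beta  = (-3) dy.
alpha ∧ beta = (-3*x) dx ∧ dy

Distribute the wedge, using dx_i ∧ dx_j = -dx_j ∧ dx_i and dx_i ∧ dx_i = 0. For each pair (i, j) with i < j, the coefficient of dx_i ∧ dx_j in alpha ∧ beta is (alpha_i * beta_j - alpha_j * beta_i). Collecting: alpha ∧ beta = (-3*x) dx ∧ dy.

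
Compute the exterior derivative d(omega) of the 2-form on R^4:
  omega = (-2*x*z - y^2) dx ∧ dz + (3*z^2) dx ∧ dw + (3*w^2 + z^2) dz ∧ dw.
d(omega) = (2*y) dx ∧ dy ∧ dz + (-6*z) dx ∧ dz ∧ dw

For a 2-form omega = sum_{i<j} g_{ij} dx_i ∧ dx_j, the exterior derivative is
  d(omega) = sum_{i<j} d(g_{ij}) ∧ dx_i ∧ dx_j = sum_{i<j, k} (∂g_{ij}/∂x_k) dx_k ∧ dx_i ∧ dx_j.
Expand each term, using dx_k ∧ dx_i ∧ dx_j = sgn(permutation) dx_{(a)} ∧ dx_{(b)} ∧ dx_{(c)} with (a < b < c) sorted:
  d(-2*x*z - y^2) includes (∂/∂y)(-2*x*z - y^2) dy = (-2*y) dy, which multiplied by dx ∧ dz gives (2*y) dx ∧ dy ∧ dz
  d(3*z^2) includes (∂/∂z)(3*z^2) dz = (6*z) dz, which multiplied by dx ∧ dw gives (-6*z) dx ∧ dz ∧ dw
Collecting like 3-forms: d(omega) = (2*y) dx ∧ dy ∧ dz + (-6*z) dx ∧ dz ∧ dw.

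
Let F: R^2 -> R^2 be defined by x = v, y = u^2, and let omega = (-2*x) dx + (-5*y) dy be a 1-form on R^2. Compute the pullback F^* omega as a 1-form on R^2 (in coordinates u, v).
F^* omega = (-10*u^3) du + (-2*v) dv

Using F^*(f dg) = (f ∘ F) d(g ∘ F), substitute each coordinate x_i by F_i(u, v) in f_i, and replace dx_i by d F_i = (∂F_i/∂u) du + (∂F_i/∂v) dv.
  For the x component: f_1(F) = -2*v; d F_1 = (0) du + (1) dv
  For the y component: f_2(F) = -5*u^2; d F_2 = (2*u) du + (0) dv
Combining and collecting du, dv coefficients:
  coeff of du: -10*u^3
  coeff of dv: -2*v
F^* omega = (-10*u^3) du + (-2*v) dv.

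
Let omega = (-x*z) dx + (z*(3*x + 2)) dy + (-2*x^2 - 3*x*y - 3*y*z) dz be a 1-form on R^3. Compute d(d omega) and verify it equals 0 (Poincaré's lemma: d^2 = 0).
d(d omega) = 0

Step 1: d omega = sum_{i<j} (∂f_j/∂x_i - ∂f_i/∂x_j) dx_i ∧ dx_j:
  coeff of dx ∧ dy: 3*z
  coeff of dx ∧ dz: -3*x - 3*y
  coeff of dy ∧ dz: -6*x - 3*z - 2
Step 2: Apply d again to each 2-form coefficient. The only possible 3-form in R^3 is dx ∧ dy ∧ dz, with coefficient
  ∂(coeff of dy∧dz)/∂x - ∂(coeff of dx∧dz)/∂y + ∂(coeff of dx∧dy)/∂z
  = ∂/∂x (-6*x - 3*z - 2) - ∂/∂y (-3*x - 3*y) + ∂/∂z (3*z).
Each of these terms simplifies to sums of mixed partials that cancel in pairs. The result is 0 (by equality of mixed partials for smooth functions — Schwarz / Clairaut).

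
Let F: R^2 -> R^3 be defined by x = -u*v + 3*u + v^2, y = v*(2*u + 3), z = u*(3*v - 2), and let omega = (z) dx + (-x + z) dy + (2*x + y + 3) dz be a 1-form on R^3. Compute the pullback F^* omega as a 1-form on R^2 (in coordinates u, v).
F^* omega = (5*u*v^2 + 19*u*v - 18*u + 4*v^3 + 5*v^2 + 3*v - 6) du + (5*u^2*v + 10*u^2 + 10*u*v^2 + 17*u*v - 6*u - 3*v^2) dv

Using F^*(f dg) = (f ∘ F) d(g ∘ F), substitute each coordinate x_i by F_i(u, v) in f_i, and replace dx_i by d F_i = (∂F_i/∂u) du + (∂F_i/∂v) dv.
  For the x component: f_1(F) = u*(3*v - 2); d F_1 = (3 - v) du + (-u + 2*v) dv
  For the y component: f_2(F) = 4*u*v - 5*u - v^2; d F_2 = (2*v) du + (2*u + 3) dv
  For the z component: f_3(F) = 6*u + 2*v^2 + 3*v + 3; d F_3 = (3*v - 2) du + (3*u) dv
Combining and collecting du, dv coefficients:
  coeff of du: 5*u*v^2 + 19*u*v - 18*u + 4*v^3 + 5*v^2 + 3*v - 6
  coeff of dv: 5*u^2*v + 10*u^2 + 10*u*v^2 + 17*u*v - 6*u - 3*v^2
F^* omega = (5*u*v^2 + 19*u*v - 18*u + 4*v^3 + 5*v^2 + 3*v - 6) du + (5*u^2*v + 10*u^2 + 10*u*v^2 + 17*u*v - 6*u - 3*v^2) dv.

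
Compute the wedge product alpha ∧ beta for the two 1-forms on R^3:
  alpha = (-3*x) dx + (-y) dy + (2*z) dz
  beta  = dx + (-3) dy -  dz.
alpha ∧ beta = (9*x + y) dx ∧ dy + (3*x - 2*z) dx ∧ dz + (y + 6*z) dy ∧ dz

Distribute the wedge, using dx_i ∧ dx_j = -dx_j ∧ dx_i and dx_i ∧ dx_i = 0. For each pair (i, j) with i < j, the coefficient of dx_i ∧ dx_j in alpha ∧ beta is (alpha_i * beta_j - alpha_j * beta_i). Collecting: alpha ∧ beta = (9*x + y) dx ∧ dy + (3*x - 2*z) dx ∧ dz + (y + 6*z) dy ∧ dz.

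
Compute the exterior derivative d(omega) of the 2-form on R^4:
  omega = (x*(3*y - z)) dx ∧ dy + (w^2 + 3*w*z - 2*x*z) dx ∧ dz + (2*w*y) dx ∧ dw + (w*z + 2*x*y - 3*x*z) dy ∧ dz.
d(omega) = (-x + 2*y - 3*z) dx ∧ dy ∧ dz + (2*w + 3*z) dx ∧ dz ∧ dw + (-2*w) dx ∧ dy ∧ dw + (z) dy ∧ dz ∧ dw

For a 2-form omega = sum_{i<j} g_{ij} dx_i ∧ dx_j, the exterior derivative is
  d(omega) = sum_{i<j} d(g_{ij}) ∧ dx_i ∧ dx_j = sum_{i<j, k} (∂g_{ij}/∂x_k) dx_k ∧ dx_i ∧ dx_j.
Expand each term, using dx_k ∧ dx_i ∧ dx_j = sgn(permutation) dx_{(a)} ∧ dx_{(b)} ∧ dx_{(c)} with (a < b < c) sorted:
  d(x*(3*y - z)) includes (∂/∂z)(x*(3*y - z)) dz = (-x) dz, which multiplied by dx ∧ dy gives (-x) dx ∧ dy ∧ dz
  d(w^2 + 3*w*z - 2*x*z) includes (∂/∂w)(w^2 + 3*w*z - 2*x*z) dw = (2*w + 3*z) dw, which multiplied by dx ∧ dz gives (2*w + 3*z) dx ∧ dz ∧ dw
  d(2*w*y) includes (∂/∂y)(2*w*y) dy = (2*w) dy, which multiplied by dx ∧ dw gives (-2*w) dx ∧ dy ∧ dw
  d(w*z + 2*x*y - 3*x*z) includes (∂/∂x)(w*z + 2*x*y - 3*x*z) dx = (2*y - 3*z) dx, which multiplied by dy ∧ dz gives (2*y - 3*z) dx ∧ dy ∧ dz
  d(w*z + 2*x*y - 3*x*z) includes (∂/∂w)(w*z + 2*x*y - 3*x*z) dw = (z) dw, which multiplied by dy ∧ dz gives (z) dy ∧ dz ∧ dw
Collecting like 3-forms: d(omega) = (-x + 2*y - 3*z) dx ∧ dy ∧ dz + (2*w + 3*z) dx ∧ dz ∧ dw + (-2*w) dx ∧ dy ∧ dw + (z) dy ∧ dz ∧ dw.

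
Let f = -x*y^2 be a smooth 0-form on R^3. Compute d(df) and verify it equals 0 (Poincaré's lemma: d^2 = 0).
d(df) = 0

Step 1: df = sum_i (∂f/∂x_i) dx_i = (-y^2) dx + (-2*x*y) dy + (0) dz.
Step 2: Apply d again. Using the 1-form formula, the coefficient of dx ∧ dy in d(df) is ∂^2 f/∂x ∂y - ∂^2 f/∂y ∂x = (-2*y) - (-2*y) = 0 (equality of mixed partials for smooth f).
Similarly for dx ∧ dz and dy ∧ dz — all coefficients vanish. So d(df) = 0.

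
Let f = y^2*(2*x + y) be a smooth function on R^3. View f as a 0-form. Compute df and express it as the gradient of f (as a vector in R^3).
df = (2*y^2) dx + (y*(4*x + 3*y)) dy + (0) dz; grad f = (2*y^2, y*(4*x + 3*y), 0)

For a 0-form f, d f = (∂f/∂x) dx + (∂f/∂y) dy + (∂f/∂z) dz. The components of the vector representation are exactly the entries of grad f in Cartesian coordinates:
  ∂f/∂x = 2*y^2
  ∂f/∂y = y*(4*x + 3*y)
  ∂f/∂z = 0.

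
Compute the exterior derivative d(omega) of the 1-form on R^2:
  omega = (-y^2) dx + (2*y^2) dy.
d(omega) = (2*y) dx ∧ dy

For a 1-form omega = sum_i f_i dx_i, the exterior derivative is
  d(omega) = sum_{i < j} (∂f_j/∂x_i - ∂f_i/∂x_j) dx_i ∧ dx_j.
  coefficient of dx ∧ dy: ∂f_2/∂x - ∂f_1/∂y = ∂(2*y^2)/∂x - ∂(-y^2)/∂y = 2*y
Assembling: d(omega) = (2*y) dx ∧ dy.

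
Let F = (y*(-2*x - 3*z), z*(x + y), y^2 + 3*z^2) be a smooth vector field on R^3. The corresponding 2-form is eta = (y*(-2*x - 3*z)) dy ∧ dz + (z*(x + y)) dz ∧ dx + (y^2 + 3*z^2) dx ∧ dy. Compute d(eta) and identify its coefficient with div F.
d(eta) = (-2*y + 7*z) dx ∧ dy ∧ dz; div F = -2*y + 7*z

For a 2-form in R^3 of the form above, applying d gives a 3-form with coefficient ∂P/∂x + ∂Q/∂y + ∂R/∂z:
  ∂P/∂x = -2*y
  ∂Q/∂y = z
  ∂R/∂z = 6*z
Sum = -2*y + 7*z, which is exactly div F.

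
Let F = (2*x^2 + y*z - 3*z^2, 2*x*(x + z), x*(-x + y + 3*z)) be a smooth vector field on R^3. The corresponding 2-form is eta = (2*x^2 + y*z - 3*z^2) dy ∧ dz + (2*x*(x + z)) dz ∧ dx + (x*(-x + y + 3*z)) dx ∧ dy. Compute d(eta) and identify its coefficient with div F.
d(eta) = (7*x) dx ∧ dy ∧ dz; div F = 7*x

For a 2-form in R^3 of the form above, applying d gives a 3-form with coefficient ∂P/∂x + ∂Q/∂y + ∂R/∂z:
  ∂P/∂x = 4*x
  ∂Q/∂y = 0
  ∂R/∂z = 3*x
Sum = 7*x, which is exactly div F.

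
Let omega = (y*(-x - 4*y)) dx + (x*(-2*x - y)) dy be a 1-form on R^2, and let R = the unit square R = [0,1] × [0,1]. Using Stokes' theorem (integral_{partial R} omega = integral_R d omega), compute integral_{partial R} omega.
integral_(partial R) omega = 2

Stokes: integral_partial_R omega = integral_R d omega with d omega = (∂Q/∂x - ∂P/∂y) dx ∧ dy.
  ∂Q/∂x = -4*x - y
  ∂P/∂y = -x - 8*y
  integrand = ∂Q/∂x - ∂P/∂y = -3*x + 7*y.
Integrating over R: integral_0^1 integral_0^1 (-3*x + 7*y) dx dy = 2.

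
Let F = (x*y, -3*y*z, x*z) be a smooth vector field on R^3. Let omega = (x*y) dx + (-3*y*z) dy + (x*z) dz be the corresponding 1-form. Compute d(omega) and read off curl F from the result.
d(omega) = (3*y) dy ∧ dz + (-z) dz ∧ dx + (-x) dx ∧ dy; curl F = (3*y, -z, -x)

d omega = sum_{i<j} (∂f_j/∂x_i - ∂f_i/∂x_j) dx_i ∧ dx_j. Under the identification (dy ∧ dz, dz ∧ dx, dx ∧ dy) ↔ (e_x, e_y, e_z), the coefficients are exactly the components of curl F. Compute:
  ∂R/∂y - ∂Q/∂z = (0) - (-3*y) = 3*y
  ∂P/∂z - ∂R/∂x = (0) - (z) = -z
  ∂Q/∂x - ∂P/∂y = (0) - (x) = -x.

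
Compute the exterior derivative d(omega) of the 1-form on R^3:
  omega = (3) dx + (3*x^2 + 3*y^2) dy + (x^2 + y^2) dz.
d(omega) = (6*x) dx ∧ dy + (2*x) dx ∧ dz + (2*y) dy ∧ dz

For a 1-form omega = sum_i f_i dx_i, the exterior derivative is
  d(omega) = sum_{i < j} (∂f_j/∂x_i - ∂f_i/∂x_j) dx_i ∧ dx_j.
  coefficient of dx ∧ dy: ∂f_2/∂x - ∂f_1/∂y = ∂(3*x^2 + 3*y^2)/∂x - ∂(3)/∂y = 6*x
  coefficient of dx ∧ dz: ∂f_3/∂x - ∂f_1/∂z = ∂(x^2 + y^2)/∂x - ∂(3)/∂z = 2*x
  coefficient of dy ∧ dz: ∂f_3/∂y - ∂f_2/∂z = ∂(x^2 + y^2)/∂y - ∂(3*x^2 + 3*y^2)/∂z = 2*y
Assembling: d(omega) = (6*x) dx ∧ dy + (2*x) dx ∧ dz + (2*y) dy ∧ dz.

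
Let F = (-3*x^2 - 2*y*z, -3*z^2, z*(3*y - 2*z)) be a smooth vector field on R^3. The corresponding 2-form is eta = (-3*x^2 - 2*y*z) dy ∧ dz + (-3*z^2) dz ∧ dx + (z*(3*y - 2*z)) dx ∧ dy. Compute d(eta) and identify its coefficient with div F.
d(eta) = (-6*x + 3*y - 4*z) dx ∧ dy ∧ dz; div F = -6*x + 3*y - 4*z

For a 2-form in R^3 of the form above, applying d gives a 3-form with coefficient ∂P/∂x + ∂Q/∂y + ∂R/∂z:
  ∂P/∂x = -6*x
  ∂Q/∂y = 0
  ∂R/∂z = 3*y - 4*z
Sum = -6*x + 3*y - 4*z, which is exactly div F.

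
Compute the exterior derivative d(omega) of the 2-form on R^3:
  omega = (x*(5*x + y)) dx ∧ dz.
d(omega) = (-x) dx ∧ dy ∧ dz

For a 2-form omega = sum_{i<j} g_{ij} dx_i ∧ dx_j, the exterior derivative is
  d(omega) = sum_{i<j} d(g_{ij}) ∧ dx_i ∧ dx_j = sum_{i<j, k} (∂g_{ij}/∂x_k) dx_k ∧ dx_i ∧ dx_j.
Expand each term, using dx_k ∧ dx_i ∧ dx_j = sgn(permutation) dx_{(a)} ∧ dx_{(b)} ∧ dx_{(c)} with (a < b < c) sorted:
  d(x*(5*x + y)) includes (∂/∂y)(x*(5*x + y)) dy = (x) dy, which multiplied by dx ∧ dz gives (-x) dx ∧ dy ∧ dz
Collecting like 3-forms: d(omega) = (-x) dx ∧ dy ∧ dz.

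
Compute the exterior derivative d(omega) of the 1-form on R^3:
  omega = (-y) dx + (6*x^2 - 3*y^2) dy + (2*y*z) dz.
d(omega) = (12*x + 1) dx ∧ dy + (2*z) dy ∧ dz

For a 1-form omega = sum_i f_i dx_i, the exterior derivative is
  d(omega) = sum_{i < j} (∂f_j/∂x_i - ∂f_i/∂x_j) dx_i ∧ dx_j.
  coefficient of dx ∧ dy: ∂f_2/∂x - ∂f_1/∂y = ∂(6*x^2 - 3*y^2)/∂x - ∂(-y)/∂y = 12*x + 1
  coefficient of dy ∧ dz: ∂f_3/∂y - ∂f_2/∂z = ∂(2*y*z)/∂y - ∂(6*x^2 - 3*y^2)/∂z = 2*z
Assembling: d(omega) = (12*x + 1) dx ∧ dy + (2*z) dy ∧ dz.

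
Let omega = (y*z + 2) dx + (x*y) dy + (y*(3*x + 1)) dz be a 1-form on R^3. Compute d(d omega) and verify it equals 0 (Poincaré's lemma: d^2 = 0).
d(d omega) = 0

Step 1: d omega = sum_{i<j} (∂f_j/∂x_i - ∂f_i/∂x_j) dx_i ∧ dx_j:
  coeff of dx ∧ dy: y - z
  coeff of dx ∧ dz: 2*y
  coeff of dy ∧ dz: 3*x + 1
Step 2: Apply d again to each 2-form coefficient. The only possible 3-form in R^3 is dx ∧ dy ∧ dz, with coefficient
  ∂(coeff of dy∧dz)/∂x - ∂(coeff of dx∧dz)/∂y + ∂(coeff of dx∧dy)/∂z
  = ∂/∂x (3*x + 1) - ∂/∂y (2*y) + ∂/∂z (y - z).
Each of these terms simplifies to sums of mixed partials that cancel in pairs. The result is 0 (by equality of mixed partials for smooth functions — Schwarz / Clairaut).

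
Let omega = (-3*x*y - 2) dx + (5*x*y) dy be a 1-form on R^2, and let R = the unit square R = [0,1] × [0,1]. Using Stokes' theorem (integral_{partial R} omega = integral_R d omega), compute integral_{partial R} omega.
integral_(partial R) omega = 4

Stokes: integral_partial_R omega = integral_R d omega with d omega = (∂Q/∂x - ∂P/∂y) dx ∧ dy.
  ∂Q/∂x = 5*y
  ∂P/∂y = -3*x
  integrand = ∂Q/∂x - ∂P/∂y = 3*x + 5*y.
Integrating over R: integral_0^1 integral_0^1 (3*x + 5*y) dx dy = 4.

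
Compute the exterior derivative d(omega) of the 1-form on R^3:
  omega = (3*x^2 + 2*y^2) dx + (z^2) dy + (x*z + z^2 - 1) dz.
d(omega) = (-4*y) dx ∧ dy + (z) dx ∧ dz + (-2*z) dy ∧ dz

For a 1-form omega = sum_i f_i dx_i, the exterior derivative is
  d(omega) = sum_{i < j} (∂f_j/∂x_i - ∂f_i/∂x_j) dx_i ∧ dx_j.
  coefficient of dx ∧ dy: ∂f_2/∂x - ∂f_1/∂y = ∂(z^2)/∂x - ∂(3*x^2 + 2*y^2)/∂y = -4*y
  coefficient of dx ∧ dz: ∂f_3/∂x - ∂f_1/∂z = ∂(x*z + z^2 - 1)/∂x - ∂(3*x^2 + 2*y^2)/∂z = z
  coefficient of dy ∧ dz: ∂f_3/∂y - ∂f_2/∂z = ∂(x*z + z^2 - 1)/∂y - ∂(z^2)/∂z = -2*z
Assembling: d(omega) = (-4*y) dx ∧ dy + (z) dx ∧ dz + (-2*z) dy ∧ dz.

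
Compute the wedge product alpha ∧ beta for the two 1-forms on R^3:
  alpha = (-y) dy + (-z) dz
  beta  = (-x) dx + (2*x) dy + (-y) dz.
alpha ∧ beta = (-x*y) dx ∧ dy + (2*x*z + y^2) dy ∧ dz + (-x*z) dx ∧ dz

Distribute the wedge, using dx_i ∧ dx_j = -dx_j ∧ dx_i and dx_i ∧ dx_i = 0. For each pair (i, j) with i < j, the coefficient of dx_i ∧ dx_j in alpha ∧ beta is (alpha_i * beta_j - alpha_j * beta_i). Collecting: alpha ∧ beta = (-x*y) dx ∧ dy + (2*x*z + y^2) dy ∧ dz + (-x*z) dx ∧ dz.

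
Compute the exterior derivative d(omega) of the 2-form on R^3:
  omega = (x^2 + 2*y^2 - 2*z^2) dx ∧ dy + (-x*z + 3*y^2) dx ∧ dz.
d(omega) = (-6*y - 4*z) dx ∧ dy ∧ dz

For a 2-form omega = sum_{i<j} g_{ij} dx_i ∧ dx_j, the exterior derivative is
  d(omega) = sum_{i<j} d(g_{ij}) ∧ dx_i ∧ dx_j = sum_{i<j, k} (∂g_{ij}/∂x_k) dx_k ∧ dx_i ∧ dx_j.
Expand each term, using dx_k ∧ dx_i ∧ dx_j = sgn(permutation) dx_{(a)} ∧ dx_{(b)} ∧ dx_{(c)} with (a < b < c) sorted:
  d(x^2 + 2*y^2 - 2*z^2) includes (∂/∂z)(x^2 + 2*y^2 - 2*z^2) dz = (-4*z) dz, which multiplied by dx ∧ dy gives (-4*z) dx ∧ dy ∧ dz
  d(-x*z + 3*y^2) includes (∂/∂y)(-x*z + 3*y^2) dy = (6*y) dy, which multiplied by dx ∧ dz gives (-6*y) dx ∧ dy ∧ dz
Collecting like 3-forms: d(omega) = (-6*y - 4*z) dx ∧ dy ∧ dz.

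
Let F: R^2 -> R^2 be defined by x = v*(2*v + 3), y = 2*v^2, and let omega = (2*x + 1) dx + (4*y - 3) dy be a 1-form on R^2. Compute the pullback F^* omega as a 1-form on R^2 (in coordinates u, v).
F^* omega = (48*v^3 + 36*v^2 + 10*v + 3) dv

Using F^*(f dg) = (f ∘ F) d(g ∘ F), substitute each coordinate x_i by F_i(u, v) in f_i, and replace dx_i by d F_i = (∂F_i/∂u) du + (∂F_i/∂v) dv.
  For the x component: f_1(F) = 4*v^2 + 6*v + 1; d F_1 = (0) du + (4*v + 3) dv
  For the y component: f_2(F) = 8*v^2 - 3; d F_2 = (0) du + (4*v) dv
Combining and collecting du, dv coefficients:
  coeff of du: 0
  coeff of dv: 48*v^3 + 36*v^2 + 10*v + 3
F^* omega = (48*v^3 + 36*v^2 + 10*v + 3) dv.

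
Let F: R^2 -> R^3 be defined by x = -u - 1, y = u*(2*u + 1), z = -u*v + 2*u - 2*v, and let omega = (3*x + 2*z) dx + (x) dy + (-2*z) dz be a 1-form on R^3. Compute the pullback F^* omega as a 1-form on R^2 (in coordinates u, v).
F^* omega = (-4*u^2 - 2*u*v^2 + 10*u*v - 14*u - 4*v^2 + 12*v + 2) du + (-2*u^2*v + 4*u^2 - 8*u*v + 8*u - 8*v) dv

Using F^*(f dg) = (f ∘ F) d(g ∘ F), substitute each coordinate x_i by F_i(u, v) in f_i, and replace dx_i by d F_i = (∂F_i/∂u) du + (∂F_i/∂v) dv.
  For the x component: f_1(F) = -2*u*v + u - 4*v - 3; d F_1 = (-1) du + (0) dv
  For the y component: f_2(F) = -u - 1; d F_2 = (4*u + 1) du + (0) dv
  For the z component: f_3(F) = 2*u*v - 4*u + 4*v; d F_3 = (2 - v) du + (-u - 2) dv
Combining and collecting du, dv coefficients:
  coeff of du: -4*u^2 - 2*u*v^2 + 10*u*v - 14*u - 4*v^2 + 12*v + 2
  coeff of dv: -2*u^2*v + 4*u^2 - 8*u*v + 8*u - 8*v
F^* omega = (-4*u^2 - 2*u*v^2 + 10*u*v - 14*u - 4*v^2 + 12*v + 2) du + (-2*u^2*v + 4*u^2 - 8*u*v + 8*u - 8*v) dv.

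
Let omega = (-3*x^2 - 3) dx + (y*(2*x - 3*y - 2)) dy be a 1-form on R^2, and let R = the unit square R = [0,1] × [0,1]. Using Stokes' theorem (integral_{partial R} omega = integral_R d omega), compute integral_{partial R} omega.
integral_(partial R) omega = 1

Stokes: integral_partial_R omega = integral_R d omega with d omega = (∂Q/∂x - ∂P/∂y) dx ∧ dy.
  ∂Q/∂x = 2*y
  ∂P/∂y = 0
  integrand = ∂Q/∂x - ∂P/∂y = 2*y.
Integrating over R: integral_0^1 integral_0^1 (2*y) dx dy = 1.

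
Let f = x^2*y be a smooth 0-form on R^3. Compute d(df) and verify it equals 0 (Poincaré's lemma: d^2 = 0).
d(df) = 0

Step 1: df = sum_i (∂f/∂x_i) dx_i = (2*x*y) dx + (x^2) dy + (0) dz.
Step 2: Apply d again. Using the 1-form formula, the coefficient of dx ∧ dy in d(df) is ∂^2 f/∂x ∂y - ∂^2 f/∂y ∂x = (2*x) - (2*x) = 0 (equality of mixed partials for smooth f).
Similarly for dx ∧ dz and dy ∧ dz — all coefficients vanish. So d(df) = 0.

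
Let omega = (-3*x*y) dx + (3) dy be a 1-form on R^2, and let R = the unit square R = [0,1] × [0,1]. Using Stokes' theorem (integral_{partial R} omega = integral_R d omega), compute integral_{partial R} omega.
integral_(partial R) omega = 3/2

Stokes: integral_partial_R omega = integral_R d omega with d omega = (∂Q/∂x - ∂P/∂y) dx ∧ dy.
  ∂Q/∂x = 0
  ∂P/∂y = -3*x
  integrand = ∂Q/∂x - ∂P/∂y = 3*x.
Integrating over R: integral_0^1 integral_0^1 (3*x) dx dy = 3/2.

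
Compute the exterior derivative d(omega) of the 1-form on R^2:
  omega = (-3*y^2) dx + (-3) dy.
d(omega) = (6*y) dx ∧ dy

For a 1-form omega = sum_i f_i dx_i, the exterior derivative is
  d(omega) = sum_{i < j} (∂f_j/∂x_i - ∂f_i/∂x_j) dx_i ∧ dx_j.
  coefficient of dx ∧ dy: ∂f_2/∂x - ∂f_1/∂y = ∂(-3)/∂x - ∂(-3*y^2)/∂y = 6*y
Assembling: d(omega) = (6*y) dx ∧ dy.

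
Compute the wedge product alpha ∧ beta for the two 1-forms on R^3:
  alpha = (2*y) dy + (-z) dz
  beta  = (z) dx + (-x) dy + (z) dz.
alpha ∧ beta = (-2*y*z) dx ∧ dy + (z*(-x + 2*y)) dy ∧ dz + (z^2) dx ∧ dz

Distribute the wedge, using dx_i ∧ dx_j = -dx_j ∧ dx_i and dx_i ∧ dx_i = 0. For each pair (i, j) with i < j, the coefficient of dx_i ∧ dx_j in alpha ∧ beta is (alpha_i * beta_j - alpha_j * beta_i). Collecting: alpha ∧ beta = (-2*y*z) dx ∧ dy + (z*(-x + 2*y)) dy ∧ dz + (z^2) dx ∧ dz.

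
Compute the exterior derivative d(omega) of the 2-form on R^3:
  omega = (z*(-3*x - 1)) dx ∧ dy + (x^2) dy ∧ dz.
d(omega) = (-x - 1) dx ∧ dy ∧ dz

For a 2-form omega = sum_{i<j} g_{ij} dx_i ∧ dx_j, the exterior derivative is
  d(omega) = sum_{i<j} d(g_{ij}) ∧ dx_i ∧ dx_j = sum_{i<j, k} (∂g_{ij}/∂x_k) dx_k ∧ dx_i ∧ dx_j.
Expand each term, using dx_k ∧ dx_i ∧ dx_j = sgn(permutation) dx_{(a)} ∧ dx_{(b)} ∧ dx_{(c)} with (a < b < c) sorted:
  d(z*(-3*x - 1)) includes (∂/∂z)(z*(-3*x - 1)) dz = (-3*x - 1) dz, which multiplied by dx ∧ dy gives (-3*x - 1) dx ∧ dy ∧ dz
  d(x^2) includes (∂/∂x)(x^2) dx = (2*x) dx, which multiplied by dy ∧ dz gives (2*x) dx ∧ dy ∧ dz
Collecting like 3-forms: d(omega) = (-x - 1) dx ∧ dy ∧ dz.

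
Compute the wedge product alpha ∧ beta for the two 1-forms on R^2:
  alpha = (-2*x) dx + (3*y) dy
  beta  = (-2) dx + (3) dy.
alpha ∧ beta = (-6*x + 6*y) dx ∧ dy

Distribute the wedge, using dx_i ∧ dx_j = -dx_j ∧ dx_i and dx_i ∧ dx_i = 0. For each pair (i, j) with i < j, the coefficient of dx_i ∧ dx_j in alpha ∧ beta is (alpha_i * beta_j - alpha_j * beta_i). Collecting: alpha ∧ beta = (-6*x + 6*y) dx ∧ dy.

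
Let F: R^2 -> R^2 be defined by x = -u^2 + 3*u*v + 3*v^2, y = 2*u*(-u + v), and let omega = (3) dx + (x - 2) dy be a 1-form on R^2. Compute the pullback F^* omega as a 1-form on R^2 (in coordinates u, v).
F^* omega = (4*u^3 - 14*u^2*v - 6*u*v^2 + 2*u + 6*v^3 + 5*v) du + (-2*u^3 + 6*u^2*v + 6*u*v^2 + 5*u + 18*v) dv

Using F^*(f dg) = (f ∘ F) d(g ∘ F), substitute each coordinate x_i by F_i(u, v) in f_i, and replace dx_i by d F_i = (∂F_i/∂u) du + (∂F_i/∂v) dv.
  For the x component: f_1(F) = 3; d F_1 = (-2*u + 3*v) du + (3*u + 6*v) dv
  For the y component: f_2(F) = -u^2 + 3*u*v + 3*v^2 - 2; d F_2 = (-4*u + 2*v) du + (2*u) dv
Combining and collecting du, dv coefficients:
  coeff of du: 4*u^3 - 14*u^2*v - 6*u*v^2 + 2*u + 6*v^3 + 5*v
  coeff of dv: -2*u^3 + 6*u^2*v + 6*u*v^2 + 5*u + 18*v
F^* omega = (4*u^3 - 14*u^2*v - 6*u*v^2 + 2*u + 6*v^3 + 5*v) du + (-2*u^3 + 6*u^2*v + 6*u*v^2 + 5*u + 18*v) dv.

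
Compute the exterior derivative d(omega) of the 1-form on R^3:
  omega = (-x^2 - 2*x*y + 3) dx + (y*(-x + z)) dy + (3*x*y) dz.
d(omega) = (2*x - y) dx ∧ dy + (3*y) dx ∧ dz + (3*x - y) dy ∧ dz

For a 1-form omega = sum_i f_i dx_i, the exterior derivative is
  d(omega) = sum_{i < j} (∂f_j/∂x_i - ∂f_i/∂x_j) dx_i ∧ dx_j.
  coefficient of dx ∧ dy: ∂f_2/∂x - ∂f_1/∂y = ∂(y*(-x + z))/∂x - ∂(-x^2 - 2*x*y + 3)/∂y = 2*x - y
  coefficient of dx ∧ dz: ∂f_3/∂x - ∂f_1/∂z = ∂(3*x*y)/∂x - ∂(-x^2 - 2*x*y + 3)/∂z = 3*y
  coefficient of dy ∧ dz: ∂f_3/∂y - ∂f_2/∂z = ∂(3*x*y)/∂y - ∂(y*(-x + z))/∂z = 3*x - y
Assembling: d(omega) = (2*x - y) dx ∧ dy + (3*y) dx ∧ dz + (3*x - y) dy ∧ dz.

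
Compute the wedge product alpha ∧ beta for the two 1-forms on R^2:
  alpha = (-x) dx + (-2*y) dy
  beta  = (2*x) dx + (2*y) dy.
alpha ∧ beta = (2*x*y) dx ∧ dy

Distribute the wedge, using dx_i ∧ dx_j = -dx_j ∧ dx_i and dx_i ∧ dx_i = 0. For each pair (i, j) with i < j, the coefficient of dx_i ∧ dx_j in alpha ∧ beta is (alpha_i * beta_j - alpha_j * beta_i). Collecting: alpha ∧ beta = (2*x*y) dx ∧ dy.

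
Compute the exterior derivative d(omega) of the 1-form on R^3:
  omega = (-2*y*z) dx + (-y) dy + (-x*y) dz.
d(omega) = (2*z) dx ∧ dy + (y) dx ∧ dz + (-x) dy ∧ dz

For a 1-form omega = sum_i f_i dx_i, the exterior derivative is
  d(omega) = sum_{i < j} (∂f_j/∂x_i - ∂f_i/∂x_j) dx_i ∧ dx_j.
  coefficient of dx ∧ dy: ∂f_2/∂x - ∂f_1/∂y = ∂(-y)/∂x - ∂(-2*y*z)/∂y = 2*z
  coefficient of dx ∧ dz: ∂f_3/∂x - ∂f_1/∂z = ∂(-x*y)/∂x - ∂(-2*y*z)/∂z = y
  coefficient of dy ∧ dz: ∂f_3/∂y - ∂f_2/∂z = ∂(-x*y)/∂y - ∂(-y)/∂z = -x
Assembling: d(omega) = (2*z) dx ∧ dy + (y) dx ∧ dz + (-x) dy ∧ dz.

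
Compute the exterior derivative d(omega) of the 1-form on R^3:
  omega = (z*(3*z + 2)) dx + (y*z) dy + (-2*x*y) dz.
d(omega) = (-2*y - 6*z - 2) dx ∧ dz + (-2*x - y) dy ∧ dz

For a 1-form omega = sum_i f_i dx_i, the exterior derivative is
  d(omega) = sum_{i < j} (∂f_j/∂x_i - ∂f_i/∂x_j) dx_i ∧ dx_j.
  coefficient of dx ∧ dz: ∂f_3/∂x - ∂f_1/∂z = ∂(-2*x*y)/∂x - ∂(z*(3*z + 2))/∂z = -2*y - 6*z - 2
  coefficient of dy ∧ dz: ∂f_3/∂y - ∂f_2/∂z = ∂(-2*x*y)/∂y - ∂(y*z)/∂z = -2*x - y
Assembling: d(omega) = (-2*y - 6*z - 2) dx ∧ dz + (-2*x - y) dy ∧ dz.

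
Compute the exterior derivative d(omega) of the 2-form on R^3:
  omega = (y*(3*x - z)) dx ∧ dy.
d(omega) = (-y) dx ∧ dy ∧ dz

For a 2-form omega = sum_{i<j} g_{ij} dx_i ∧ dx_j, the exterior derivative is
  d(omega) = sum_{i<j} d(g_{ij}) ∧ dx_i ∧ dx_j = sum_{i<j, k} (∂g_{ij}/∂x_k) dx_k ∧ dx_i ∧ dx_j.
Expand each term, using dx_k ∧ dx_i ∧ dx_j = sgn(permutation) dx_{(a)} ∧ dx_{(b)} ∧ dx_{(c)} with (a < b < c) sorted:
  d(y*(3*x - z)) includes (∂/∂z)(y*(3*x - z)) dz = (-y) dz, which multiplied by dx ∧ dy gives (-y) dx ∧ dy ∧ dz
Collecting like 3-forms: d(omega) = (-y) dx ∧ dy ∧ dz.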